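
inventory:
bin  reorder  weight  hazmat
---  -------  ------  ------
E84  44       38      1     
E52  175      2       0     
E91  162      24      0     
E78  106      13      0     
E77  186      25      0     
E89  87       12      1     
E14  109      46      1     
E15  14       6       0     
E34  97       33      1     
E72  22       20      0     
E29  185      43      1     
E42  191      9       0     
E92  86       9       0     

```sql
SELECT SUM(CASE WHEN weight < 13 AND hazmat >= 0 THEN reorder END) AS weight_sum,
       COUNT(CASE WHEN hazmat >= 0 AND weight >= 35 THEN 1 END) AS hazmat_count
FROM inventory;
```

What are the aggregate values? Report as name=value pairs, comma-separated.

[weight_sum: weight < 13 AND hazmat >= 0]
bin=E84: ✗
bin=E52: ✓ → 175
bin=E91: ✗
bin=E78: ✗
bin=E77: ✗
bin=E89: ✓ → 87
bin=E14: ✗
bin=E15: ✓ → 14
bin=E34: ✗
bin=E72: ✗
bin=E29: ✗
bin=E42: ✓ → 191
bin=E92: ✓ → 86
weight_sum = 175 + 87 + 14 + 191 + 86 = 553
—
[hazmat_count: hazmat >= 0 AND weight >= 35]
bin=E84: ✓ → 1
bin=E52: ✗
bin=E91: ✗
bin=E78: ✗
bin=E77: ✗
bin=E89: ✗
bin=E14: ✓ → 1
bin=E15: ✗
bin=E34: ✗
bin=E72: ✗
bin=E29: ✓ → 1
bin=E42: ✗
bin=E92: ✗
hazmat_count = COUNT(1, 1, 1) = 3

weight_sum=553, hazmat_count=3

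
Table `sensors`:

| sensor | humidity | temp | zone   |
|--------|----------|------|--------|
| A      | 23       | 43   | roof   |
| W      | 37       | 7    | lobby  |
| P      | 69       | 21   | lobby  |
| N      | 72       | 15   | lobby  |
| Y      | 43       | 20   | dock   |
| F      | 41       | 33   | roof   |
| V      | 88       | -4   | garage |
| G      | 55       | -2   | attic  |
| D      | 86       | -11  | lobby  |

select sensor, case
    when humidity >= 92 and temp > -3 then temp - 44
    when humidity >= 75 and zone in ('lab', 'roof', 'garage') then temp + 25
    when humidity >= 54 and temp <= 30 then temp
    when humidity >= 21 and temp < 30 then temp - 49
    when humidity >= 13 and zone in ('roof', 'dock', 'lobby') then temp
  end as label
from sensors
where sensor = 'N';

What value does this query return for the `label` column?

15

sensor = N: humidity=72, temp=15, zone=lobby.
humidity >= 92 and temp > -3 → false
humidity >= 75 and zone in ('lab', 'roof', 'garage') → false
humidity >= 54 and temp <= 30 → true → 15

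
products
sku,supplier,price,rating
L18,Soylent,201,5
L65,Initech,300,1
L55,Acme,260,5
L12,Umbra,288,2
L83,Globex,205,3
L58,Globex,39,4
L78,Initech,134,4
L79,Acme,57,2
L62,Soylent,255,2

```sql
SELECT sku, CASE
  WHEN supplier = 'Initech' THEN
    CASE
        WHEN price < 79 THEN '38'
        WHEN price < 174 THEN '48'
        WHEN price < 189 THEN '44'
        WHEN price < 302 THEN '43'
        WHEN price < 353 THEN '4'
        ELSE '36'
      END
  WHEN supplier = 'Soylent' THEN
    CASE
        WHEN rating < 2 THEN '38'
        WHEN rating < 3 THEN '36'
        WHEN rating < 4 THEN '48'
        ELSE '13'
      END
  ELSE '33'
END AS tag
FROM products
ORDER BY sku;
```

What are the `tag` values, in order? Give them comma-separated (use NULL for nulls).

sku=L12: supplier='Umbra' → outer ELSE → 33
sku=L18: supplier='Soylent' → inner[ELSE] → 13
sku=L55: supplier='Acme' → outer ELSE → 33
sku=L58: supplier='Globex' → outer ELSE → 33
sku=L62: supplier='Soylent' → inner[rating < 3] → 36
sku=L65: supplier='Initech' → inner[price < 302] → 43
sku=L78: supplier='Initech' → inner[price < 174] → 48
sku=L79: supplier='Acme' → outer ELSE → 33
sku=L83: supplier='Globex' → outer ELSE → 33

33, 13, 33, 33, 36, 43, 48, 33, 33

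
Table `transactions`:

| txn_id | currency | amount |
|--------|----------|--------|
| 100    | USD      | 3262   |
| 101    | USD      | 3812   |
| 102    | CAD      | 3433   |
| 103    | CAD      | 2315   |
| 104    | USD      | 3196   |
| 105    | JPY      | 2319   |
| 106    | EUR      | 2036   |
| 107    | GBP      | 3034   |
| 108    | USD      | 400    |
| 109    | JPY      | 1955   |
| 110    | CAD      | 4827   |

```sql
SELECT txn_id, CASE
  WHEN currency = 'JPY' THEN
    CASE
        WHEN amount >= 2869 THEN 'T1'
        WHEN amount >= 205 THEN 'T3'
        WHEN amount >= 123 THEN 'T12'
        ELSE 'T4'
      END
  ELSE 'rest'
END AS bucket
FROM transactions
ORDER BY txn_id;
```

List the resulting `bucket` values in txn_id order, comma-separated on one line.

rest, rest, rest, rest, rest, T3, rest, rest, rest, T3, rest

txn_id=100: currency='USD' → outer ELSE → rest
txn_id=101: currency='USD' → outer ELSE → rest
txn_id=102: currency='CAD' → outer ELSE → rest
txn_id=103: currency='CAD' → outer ELSE → rest
txn_id=104: currency='USD' → outer ELSE → rest
txn_id=105: currency='JPY' → inner[amount >= 205] → T3
txn_id=106: currency='EUR' → outer ELSE → rest
txn_id=107: currency='GBP' → outer ELSE → rest
txn_id=108: currency='USD' → outer ELSE → rest
txn_id=109: currency='JPY' → inner[amount >= 205] → T3
txn_id=110: currency='CAD' → outer ELSE → rest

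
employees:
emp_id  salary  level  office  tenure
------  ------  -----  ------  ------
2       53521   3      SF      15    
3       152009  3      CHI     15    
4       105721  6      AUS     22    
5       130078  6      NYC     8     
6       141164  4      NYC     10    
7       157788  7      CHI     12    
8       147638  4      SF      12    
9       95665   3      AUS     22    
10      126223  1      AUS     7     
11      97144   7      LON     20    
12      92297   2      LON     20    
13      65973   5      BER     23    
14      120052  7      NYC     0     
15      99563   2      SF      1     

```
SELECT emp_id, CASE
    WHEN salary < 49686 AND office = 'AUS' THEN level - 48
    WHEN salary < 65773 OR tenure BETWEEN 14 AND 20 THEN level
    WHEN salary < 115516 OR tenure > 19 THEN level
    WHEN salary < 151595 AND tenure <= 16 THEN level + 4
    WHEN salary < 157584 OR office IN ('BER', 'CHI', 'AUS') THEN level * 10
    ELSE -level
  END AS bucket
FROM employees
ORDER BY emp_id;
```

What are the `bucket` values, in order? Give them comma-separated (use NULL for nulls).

3, 3, 6, 10, 8, 70, 8, 3, 5, 7, 2, 5, 11, 2

emp_id=2: salary < 65773 OR tenure BETWEEN 14 AND 20 → 3
emp_id=3: salary < 65773 OR tenure BETWEEN 14 AND 20 → 3
emp_id=4: salary < 115516 OR tenure > 19 → 6
emp_id=5: salary < 151595 AND tenure <= 16 → 10
emp_id=6: salary < 151595 AND tenure <= 16 → 8
emp_id=7: salary < 157584 OR office IN ('BER', 'CHI', 'AUS') → 70
emp_id=8: salary < 151595 AND tenure <= 16 → 8
emp_id=9: salary < 115516 OR tenure > 19 → 3
emp_id=10: salary < 151595 AND tenure <= 16 → 5
emp_id=11: salary < 65773 OR tenure BETWEEN 14 AND 20 → 7
emp_id=12: salary < 65773 OR tenure BETWEEN 14 AND 20 → 2
emp_id=13: salary < 115516 OR tenure > 19 → 5
emp_id=14: salary < 151595 AND tenure <= 16 → 11
emp_id=15: salary < 115516 OR tenure > 19 → 2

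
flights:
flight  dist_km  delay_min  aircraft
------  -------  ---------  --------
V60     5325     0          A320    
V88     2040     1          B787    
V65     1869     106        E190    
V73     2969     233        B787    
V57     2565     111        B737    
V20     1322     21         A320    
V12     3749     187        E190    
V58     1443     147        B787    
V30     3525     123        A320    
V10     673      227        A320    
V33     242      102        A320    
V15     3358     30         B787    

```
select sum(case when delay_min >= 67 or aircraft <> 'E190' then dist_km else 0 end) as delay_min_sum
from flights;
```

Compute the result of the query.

29080

flight=V60: ✓ → 5325
flight=V88: ✓ → 2040
flight=V65: ✓ → 1869
flight=V73: ✓ → 2969
flight=V57: ✓ → 2565
flight=V20: ✓ → 1322
flight=V12: ✓ → 3749
flight=V58: ✓ → 1443
flight=V30: ✓ → 3525
flight=V10: ✓ → 673
flight=V33: ✓ → 242
flight=V15: ✓ → 3358
delay_min_sum = 5325 + 2040 + 1869 + 2969 + 2565 + 1322 + 3749 + 1443 + 3525 + 673 + 242 + 3358 = 29080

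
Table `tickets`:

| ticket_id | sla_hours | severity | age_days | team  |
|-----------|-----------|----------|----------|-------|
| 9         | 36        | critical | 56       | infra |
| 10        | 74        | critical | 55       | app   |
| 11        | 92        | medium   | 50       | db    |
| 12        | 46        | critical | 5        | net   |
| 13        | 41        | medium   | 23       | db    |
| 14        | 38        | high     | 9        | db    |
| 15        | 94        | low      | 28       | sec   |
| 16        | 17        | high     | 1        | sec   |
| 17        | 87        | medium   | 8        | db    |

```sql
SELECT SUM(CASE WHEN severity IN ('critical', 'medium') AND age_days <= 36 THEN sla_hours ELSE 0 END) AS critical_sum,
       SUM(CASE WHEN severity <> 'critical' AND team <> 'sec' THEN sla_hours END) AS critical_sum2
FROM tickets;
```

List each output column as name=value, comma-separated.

critical_sum=174, critical_sum2=258

[critical_sum: severity IN ('critical', 'medium') AND age_days <= 36]
ticket_id=9: ✗
ticket_id=10: ✗
ticket_id=11: ✗
ticket_id=12: ✓ → 46
ticket_id=13: ✓ → 41
ticket_id=14: ✗
ticket_id=15: ✗
ticket_id=16: ✗
ticket_id=17: ✓ → 87
critical_sum = 46 + 41 + 87 = 174
—
[critical_sum2: severity <> 'critical' AND team <> 'sec']
ticket_id=9: ✗
ticket_id=10: ✗
ticket_id=11: ✓ → 92
ticket_id=12: ✗
ticket_id=13: ✓ → 41
ticket_id=14: ✓ → 38
ticket_id=15: ✗
ticket_id=16: ✗
ticket_id=17: ✓ → 87
critical_sum2 = 92 + 41 + 38 + 87 = 258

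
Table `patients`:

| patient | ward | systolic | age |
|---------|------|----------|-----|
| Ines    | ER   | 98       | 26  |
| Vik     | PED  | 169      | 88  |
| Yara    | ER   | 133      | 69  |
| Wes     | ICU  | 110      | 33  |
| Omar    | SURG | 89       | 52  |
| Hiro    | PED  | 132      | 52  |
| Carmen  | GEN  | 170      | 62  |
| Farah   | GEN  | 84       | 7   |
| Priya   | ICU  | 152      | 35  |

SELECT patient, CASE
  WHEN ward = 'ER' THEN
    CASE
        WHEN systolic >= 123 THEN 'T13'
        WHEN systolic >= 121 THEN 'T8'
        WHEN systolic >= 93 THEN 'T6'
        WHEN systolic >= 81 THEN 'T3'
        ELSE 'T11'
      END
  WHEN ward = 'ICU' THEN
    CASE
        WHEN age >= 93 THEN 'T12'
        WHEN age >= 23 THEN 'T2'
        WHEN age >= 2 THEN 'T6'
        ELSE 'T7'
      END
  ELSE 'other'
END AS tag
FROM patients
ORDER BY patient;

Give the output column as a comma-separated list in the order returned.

other, other, other, T6, other, T2, other, T2, T13

patient=Carmen: ward='GEN' → outer ELSE → other
patient=Farah: ward='GEN' → outer ELSE → other
patient=Hiro: ward='PED' → outer ELSE → other
patient=Ines: ward='ER' → inner[systolic >= 93] → T6
patient=Omar: ward='SURG' → outer ELSE → other
patient=Priya: ward='ICU' → inner[age >= 23] → T2
patient=Vik: ward='PED' → outer ELSE → other
patient=Wes: ward='ICU' → inner[age >= 23] → T2
patient=Yara: ward='ER' → inner[systolic >= 123] → T13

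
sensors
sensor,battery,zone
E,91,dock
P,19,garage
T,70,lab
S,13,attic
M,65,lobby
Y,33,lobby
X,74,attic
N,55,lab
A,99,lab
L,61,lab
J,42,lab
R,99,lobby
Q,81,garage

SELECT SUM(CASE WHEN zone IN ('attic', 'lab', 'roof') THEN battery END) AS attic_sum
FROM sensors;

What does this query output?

414

sensor=E: ✗
sensor=P: ✗
sensor=T: ✓ → 70
sensor=S: ✓ → 13
sensor=M: ✗
sensor=Y: ✗
sensor=X: ✓ → 74
sensor=N: ✓ → 55
sensor=A: ✓ → 99
sensor=L: ✓ → 61
sensor=J: ✓ → 42
sensor=R: ✗
sensor=Q: ✗
attic_sum = 70 + 13 + 74 + 55 + 99 + 61 + 42 = 414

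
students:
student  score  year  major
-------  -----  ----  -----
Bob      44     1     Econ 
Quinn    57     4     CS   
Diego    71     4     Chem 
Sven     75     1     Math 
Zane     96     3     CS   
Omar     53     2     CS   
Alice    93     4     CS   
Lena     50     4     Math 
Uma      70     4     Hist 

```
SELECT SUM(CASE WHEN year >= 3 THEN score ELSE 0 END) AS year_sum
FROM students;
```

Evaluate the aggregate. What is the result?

437

student=Bob: ✗
student=Quinn: ✓ → 57
student=Diego: ✓ → 71
student=Sven: ✗
student=Zane: ✓ → 96
student=Omar: ✗
student=Alice: ✓ → 93
student=Lena: ✓ → 50
student=Uma: ✓ → 70
year_sum = 57 + 71 + 96 + 93 + 50 + 70 = 437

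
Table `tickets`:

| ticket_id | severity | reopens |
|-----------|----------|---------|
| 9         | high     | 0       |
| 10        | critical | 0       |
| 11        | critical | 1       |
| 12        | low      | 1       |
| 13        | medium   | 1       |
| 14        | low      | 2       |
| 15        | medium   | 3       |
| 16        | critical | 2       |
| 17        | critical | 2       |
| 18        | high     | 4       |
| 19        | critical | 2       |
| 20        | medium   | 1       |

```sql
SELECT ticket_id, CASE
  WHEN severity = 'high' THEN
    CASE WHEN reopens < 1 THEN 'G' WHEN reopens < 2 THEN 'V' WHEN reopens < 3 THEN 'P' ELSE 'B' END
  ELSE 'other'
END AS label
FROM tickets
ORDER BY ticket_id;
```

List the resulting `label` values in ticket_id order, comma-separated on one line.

ticket_id=9: severity='high' → inner[reopens < 1] → G
ticket_id=10: severity='critical' → outer ELSE → other
ticket_id=11: severity='critical' → outer ELSE → other
ticket_id=12: severity='low' → outer ELSE → other
ticket_id=13: severity='medium' → outer ELSE → other
ticket_id=14: severity='low' → outer ELSE → other
ticket_id=15: severity='medium' → outer ELSE → other
ticket_id=16: severity='critical' → outer ELSE → other
ticket_id=17: severity='critical' → outer ELSE → other
ticket_id=18: severity='high' → inner[ELSE] → B
ticket_id=19: severity='critical' → outer ELSE → other
ticket_id=20: severity='medium' → outer ELSE → other

G, other, other, other, other, other, other, other, other, B, other, other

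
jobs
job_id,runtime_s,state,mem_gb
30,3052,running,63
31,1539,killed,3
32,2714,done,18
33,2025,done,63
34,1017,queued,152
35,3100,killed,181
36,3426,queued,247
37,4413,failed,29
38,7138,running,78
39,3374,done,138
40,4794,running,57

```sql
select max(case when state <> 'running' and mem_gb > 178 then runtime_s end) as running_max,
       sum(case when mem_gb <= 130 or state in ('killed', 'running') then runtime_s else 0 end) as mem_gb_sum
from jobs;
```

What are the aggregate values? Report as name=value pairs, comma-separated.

running_max=3426, mem_gb_sum=28775

[running_max: state <> 'running' and mem_gb > 178]
job_id=30: ✗
job_id=31: ✗
job_id=32: ✗
job_id=33: ✗
job_id=34: ✗
job_id=35: ✓ → 3100
job_id=36: ✓ → 3426
job_id=37: ✗
job_id=38: ✗
job_id=39: ✗
job_id=40: ✗
running_max = MAX(3100, 3426) = 3426
—
[mem_gb_sum: mem_gb <= 130 or state in ('killed', 'running')]
job_id=30: ✓ → 3052
job_id=31: ✓ → 1539
job_id=32: ✓ → 2714
job_id=33: ✓ → 2025
job_id=34: ✗
job_id=35: ✓ → 3100
job_id=36: ✗
job_id=37: ✓ → 4413
job_id=38: ✓ → 7138
job_id=39: ✗
job_id=40: ✓ → 4794
mem_gb_sum = 3052 + 1539 + 2714 + 2025 + 3100 + 4413 + 7138 + 4794 = 28775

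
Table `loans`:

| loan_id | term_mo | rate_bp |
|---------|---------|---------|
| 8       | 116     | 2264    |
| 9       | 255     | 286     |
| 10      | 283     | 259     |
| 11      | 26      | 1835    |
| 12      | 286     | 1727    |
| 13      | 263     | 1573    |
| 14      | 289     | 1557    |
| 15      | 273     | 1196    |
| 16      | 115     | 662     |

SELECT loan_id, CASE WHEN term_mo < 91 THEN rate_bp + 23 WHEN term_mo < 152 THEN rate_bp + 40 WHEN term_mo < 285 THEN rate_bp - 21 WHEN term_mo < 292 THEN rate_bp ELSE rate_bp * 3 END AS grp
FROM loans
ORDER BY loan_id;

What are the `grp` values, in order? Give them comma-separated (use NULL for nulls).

loan_id=8: term_mo < 152 → 2304
loan_id=9: term_mo < 285 → 265
loan_id=10: term_mo < 285 → 238
loan_id=11: term_mo < 91 → 1858
loan_id=12: term_mo < 292 → 1727
loan_id=13: term_mo < 285 → 1552
loan_id=14: term_mo < 292 → 1557
loan_id=15: term_mo < 285 → 1175
loan_id=16: term_mo < 152 → 702

2304, 265, 238, 1858, 1727, 1552, 1557, 1175, 702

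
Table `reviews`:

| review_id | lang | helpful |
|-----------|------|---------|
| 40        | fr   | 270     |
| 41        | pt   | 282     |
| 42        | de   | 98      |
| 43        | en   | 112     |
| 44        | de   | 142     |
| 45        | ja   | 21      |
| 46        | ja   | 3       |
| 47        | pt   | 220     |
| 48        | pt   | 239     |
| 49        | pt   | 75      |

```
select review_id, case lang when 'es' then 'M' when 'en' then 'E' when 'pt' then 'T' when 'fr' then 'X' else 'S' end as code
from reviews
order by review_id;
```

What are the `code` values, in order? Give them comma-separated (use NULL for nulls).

X, T, S, E, S, S, S, T, T, T

review_id=40: lang='fr' → X
review_id=41: lang='pt' → T
review_id=42: ELSE → S
review_id=43: lang='en' → E
review_id=44: ELSE → S
review_id=45: ELSE → S
review_id=46: ELSE → S
review_id=47: lang='pt' → T
review_id=48: lang='pt' → T
review_id=49: lang='pt' → T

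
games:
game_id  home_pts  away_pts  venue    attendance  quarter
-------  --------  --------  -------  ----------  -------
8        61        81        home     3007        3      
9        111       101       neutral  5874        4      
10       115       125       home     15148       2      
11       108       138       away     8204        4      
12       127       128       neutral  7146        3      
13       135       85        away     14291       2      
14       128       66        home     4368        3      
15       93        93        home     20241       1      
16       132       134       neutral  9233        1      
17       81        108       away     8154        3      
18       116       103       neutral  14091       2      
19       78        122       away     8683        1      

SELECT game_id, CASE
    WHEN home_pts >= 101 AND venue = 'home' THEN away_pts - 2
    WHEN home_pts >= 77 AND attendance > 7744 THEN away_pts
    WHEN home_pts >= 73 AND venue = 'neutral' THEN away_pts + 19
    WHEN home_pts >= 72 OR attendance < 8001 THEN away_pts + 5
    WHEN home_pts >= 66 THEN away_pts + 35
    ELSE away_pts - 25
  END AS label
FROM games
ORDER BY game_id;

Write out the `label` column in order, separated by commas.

86, 120, 123, 138, 147, 85, 64, 93, 134, 108, 103, 122

game_id=8: home_pts >= 72 OR attendance < 8001 → 86
game_id=9: home_pts >= 73 AND venue = 'neutral' → 120
game_id=10: home_pts >= 101 AND venue = 'home' → 123
game_id=11: home_pts >= 77 AND attendance > 7744 → 138
game_id=12: home_pts >= 73 AND venue = 'neutral' → 147
game_id=13: home_pts >= 77 AND attendance > 7744 → 85
game_id=14: home_pts >= 101 AND venue = 'home' → 64
game_id=15: home_pts >= 77 AND attendance > 7744 → 93
game_id=16: home_pts >= 77 AND attendance > 7744 → 134
game_id=17: home_pts >= 77 AND attendance > 7744 → 108
game_id=18: home_pts >= 77 AND attendance > 7744 → 103
game_id=19: home_pts >= 77 AND attendance > 7744 → 122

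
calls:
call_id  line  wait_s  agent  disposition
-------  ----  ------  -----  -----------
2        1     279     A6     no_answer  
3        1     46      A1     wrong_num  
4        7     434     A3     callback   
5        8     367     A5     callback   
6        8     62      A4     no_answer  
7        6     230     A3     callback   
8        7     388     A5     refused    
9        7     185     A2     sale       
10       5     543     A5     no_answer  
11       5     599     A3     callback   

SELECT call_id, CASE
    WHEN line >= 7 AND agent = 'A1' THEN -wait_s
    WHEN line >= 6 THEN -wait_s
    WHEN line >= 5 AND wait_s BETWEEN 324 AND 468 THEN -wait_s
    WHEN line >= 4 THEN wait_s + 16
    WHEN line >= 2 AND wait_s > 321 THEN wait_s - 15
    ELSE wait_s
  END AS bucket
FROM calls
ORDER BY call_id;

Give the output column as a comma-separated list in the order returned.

call_id=2: ELSE → 279
call_id=3: ELSE → 46
call_id=4: line >= 6 → -434
call_id=5: line >= 6 → -367
call_id=6: line >= 6 → -62
call_id=7: line >= 6 → -230
call_id=8: line >= 6 → -388
call_id=9: line >= 6 → -185
call_id=10: line >= 4 → 559
call_id=11: line >= 4 → 615

279, 46, -434, -367, -62, -230, -388, -185, 559, 615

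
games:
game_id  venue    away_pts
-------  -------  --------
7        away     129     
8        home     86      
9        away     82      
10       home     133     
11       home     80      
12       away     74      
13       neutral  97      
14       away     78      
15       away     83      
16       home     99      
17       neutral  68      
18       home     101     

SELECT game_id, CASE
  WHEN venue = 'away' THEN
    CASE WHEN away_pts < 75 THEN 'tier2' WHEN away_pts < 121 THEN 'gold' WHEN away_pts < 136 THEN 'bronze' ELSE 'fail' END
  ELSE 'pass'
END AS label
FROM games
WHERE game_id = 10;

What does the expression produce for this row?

pass

game_id = 10: venue=home, away_pts=133.
venue='home' → outer ELSE → pass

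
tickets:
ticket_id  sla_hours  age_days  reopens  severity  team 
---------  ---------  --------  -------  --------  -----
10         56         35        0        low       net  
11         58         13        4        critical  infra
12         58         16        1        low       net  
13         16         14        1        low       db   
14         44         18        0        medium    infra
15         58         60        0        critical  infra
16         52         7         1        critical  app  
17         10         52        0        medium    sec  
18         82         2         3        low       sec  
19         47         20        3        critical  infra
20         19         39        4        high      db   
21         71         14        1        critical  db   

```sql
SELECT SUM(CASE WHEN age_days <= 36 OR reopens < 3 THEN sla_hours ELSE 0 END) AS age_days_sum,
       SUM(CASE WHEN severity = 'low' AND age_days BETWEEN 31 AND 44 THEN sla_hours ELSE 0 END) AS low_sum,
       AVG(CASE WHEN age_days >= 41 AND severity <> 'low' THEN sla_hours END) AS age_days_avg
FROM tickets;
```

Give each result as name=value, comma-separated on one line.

age_days_sum=552, low_sum=56, age_days_avg=34

[age_days_sum: age_days <= 36 OR reopens < 3]
ticket_id=10: ✓ → 56
ticket_id=11: ✓ → 58
ticket_id=12: ✓ → 58
ticket_id=13: ✓ → 16
ticket_id=14: ✓ → 44
ticket_id=15: ✓ → 58
ticket_id=16: ✓ → 52
ticket_id=17: ✓ → 10
ticket_id=18: ✓ → 82
ticket_id=19: ✓ → 47
ticket_id=20: ✗
ticket_id=21: ✓ → 71
age_days_sum = 56 + 58 + 58 + 16 + 44 + 58 + 52 + 10 + 82 + 47 + 71 = 552
—
[low_sum: severity = 'low' AND age_days BETWEEN 31 AND 44]
ticket_id=10: ✓ → 56
ticket_id=11: ✗
ticket_id=12: ✗
ticket_id=13: ✗
ticket_id=14: ✗
ticket_id=15: ✗
ticket_id=16: ✗
ticket_id=17: ✗
ticket_id=18: ✗
ticket_id=19: ✗
ticket_id=20: ✗
ticket_id=21: ✗
low_sum = 56
—
[age_days_avg: age_days >= 41 AND severity <> 'low']
ticket_id=10: ✗
ticket_id=11: ✗
ticket_id=12: ✗
ticket_id=13: ✗
ticket_id=14: ✗
ticket_id=15: ✓ → 58
ticket_id=16: ✗
ticket_id=17: ✓ → 10
ticket_id=18: ✗
ticket_id=19: ✗
ticket_id=20: ✗
ticket_id=21: ✗
age_days_avg = (58 + 10) / 2 = 34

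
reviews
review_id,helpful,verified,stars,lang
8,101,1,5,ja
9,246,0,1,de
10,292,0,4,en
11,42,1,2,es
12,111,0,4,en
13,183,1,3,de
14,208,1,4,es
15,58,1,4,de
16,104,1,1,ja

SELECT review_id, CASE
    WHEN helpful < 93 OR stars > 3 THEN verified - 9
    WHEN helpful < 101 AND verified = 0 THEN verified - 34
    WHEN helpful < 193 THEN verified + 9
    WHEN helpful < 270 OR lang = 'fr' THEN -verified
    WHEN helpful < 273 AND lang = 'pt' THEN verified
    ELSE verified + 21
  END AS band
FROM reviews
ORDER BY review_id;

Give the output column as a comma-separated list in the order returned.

-8, 0, -9, -8, -9, 10, -8, -8, 10

review_id=8: helpful < 93 OR stars > 3 → -8
review_id=9: helpful < 270 OR lang = 'fr' → 0
review_id=10: helpful < 93 OR stars > 3 → -9
review_id=11: helpful < 93 OR stars > 3 → -8
review_id=12: helpful < 93 OR stars > 3 → -9
review_id=13: helpful < 193 → 10
review_id=14: helpful < 93 OR stars > 3 → -8
review_id=15: helpful < 93 OR stars > 3 → -8
review_id=16: helpful < 193 → 10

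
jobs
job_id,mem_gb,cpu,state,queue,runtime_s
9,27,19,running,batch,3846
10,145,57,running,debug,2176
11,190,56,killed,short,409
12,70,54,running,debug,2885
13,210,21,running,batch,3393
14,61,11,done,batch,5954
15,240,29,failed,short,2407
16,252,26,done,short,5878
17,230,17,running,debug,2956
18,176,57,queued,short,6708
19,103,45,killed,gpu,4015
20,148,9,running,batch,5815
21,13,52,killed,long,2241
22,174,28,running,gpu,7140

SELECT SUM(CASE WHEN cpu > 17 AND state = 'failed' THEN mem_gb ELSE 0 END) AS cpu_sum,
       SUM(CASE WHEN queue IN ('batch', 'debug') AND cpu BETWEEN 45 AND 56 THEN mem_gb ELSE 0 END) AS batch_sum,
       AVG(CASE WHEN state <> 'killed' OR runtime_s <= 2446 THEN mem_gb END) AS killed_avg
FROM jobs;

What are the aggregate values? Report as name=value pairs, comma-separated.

cpu_sum=240, batch_sum=70, killed_avg=148.9230769231

[cpu_sum: cpu > 17 AND state = 'failed']
job_id=9: ✗
job_id=10: ✗
job_id=11: ✗
job_id=12: ✗
job_id=13: ✗
job_id=14: ✗
job_id=15: ✓ → 240
job_id=16: ✗
job_id=17: ✗
job_id=18: ✗
job_id=19: ✗
job_id=20: ✗
job_id=21: ✗
job_id=22: ✗
cpu_sum = 240
—
[batch_sum: queue IN ('batch', 'debug') AND cpu BETWEEN 45 AND 56]
job_id=9: ✗
job_id=10: ✗
job_id=11: ✗
job_id=12: ✓ → 70
job_id=13: ✗
job_id=14: ✗
job_id=15: ✗
job_id=16: ✗
job_id=17: ✗
job_id=18: ✗
job_id=19: ✗
job_id=20: ✗
job_id=21: ✗
job_id=22: ✗
batch_sum = 70
—
[killed_avg: state <> 'killed' OR runtime_s <= 2446]
job_id=9: ✓ → 27
job_id=10: ✓ → 145
job_id=11: ✓ → 190
job_id=12: ✓ → 70
job_id=13: ✓ → 210
job_id=14: ✓ → 61
job_id=15: ✓ → 240
job_id=16: ✓ → 252
job_id=17: ✓ → 230
job_id=18: ✓ → 176
job_id=19: ✗
job_id=20: ✓ → 148
job_id=21: ✓ → 13
job_id=22: ✓ → 174
killed_avg = (27 + 145 + 190 + 70 + 210 + 61 + 240 + 252 + 230 + 176 + 148 + 13 + 174) / 13 = 148.9230769231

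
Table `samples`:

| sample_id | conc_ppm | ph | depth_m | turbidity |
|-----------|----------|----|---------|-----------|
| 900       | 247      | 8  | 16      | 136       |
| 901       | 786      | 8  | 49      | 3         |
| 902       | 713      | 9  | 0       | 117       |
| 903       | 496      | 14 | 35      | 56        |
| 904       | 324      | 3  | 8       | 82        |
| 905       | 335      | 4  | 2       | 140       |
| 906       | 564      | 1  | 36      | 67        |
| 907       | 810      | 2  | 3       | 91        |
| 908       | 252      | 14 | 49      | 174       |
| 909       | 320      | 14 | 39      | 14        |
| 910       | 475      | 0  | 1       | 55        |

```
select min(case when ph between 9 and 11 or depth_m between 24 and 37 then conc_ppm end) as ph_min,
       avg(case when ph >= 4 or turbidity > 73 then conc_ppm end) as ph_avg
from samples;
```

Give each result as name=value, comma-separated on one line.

ph_min=496, ph_avg=475.8888888889

[ph_min: ph between 9 and 11 or depth_m between 24 and 37]
sample_id=900: ✗
sample_id=901: ✗
sample_id=902: ✓ → 713
sample_id=903: ✓ → 496
sample_id=904: ✗
sample_id=905: ✗
sample_id=906: ✓ → 564
sample_id=907: ✗
sample_id=908: ✗
sample_id=909: ✗
sample_id=910: ✗
ph_min = MIN(713, 496, 564) = 496
—
[ph_avg: ph >= 4 or turbidity > 73]
sample_id=900: ✓ → 247
sample_id=901: ✓ → 786
sample_id=902: ✓ → 713
sample_id=903: ✓ → 496
sample_id=904: ✓ → 324
sample_id=905: ✓ → 335
sample_id=906: ✗
sample_id=907: ✓ → 810
sample_id=908: ✓ → 252
sample_id=909: ✓ → 320
sample_id=910: ✗
ph_avg = (247 + 786 + 713 + 496 + 324 + 335 + 810 + 252 + 320) / 9 = 475.8888888889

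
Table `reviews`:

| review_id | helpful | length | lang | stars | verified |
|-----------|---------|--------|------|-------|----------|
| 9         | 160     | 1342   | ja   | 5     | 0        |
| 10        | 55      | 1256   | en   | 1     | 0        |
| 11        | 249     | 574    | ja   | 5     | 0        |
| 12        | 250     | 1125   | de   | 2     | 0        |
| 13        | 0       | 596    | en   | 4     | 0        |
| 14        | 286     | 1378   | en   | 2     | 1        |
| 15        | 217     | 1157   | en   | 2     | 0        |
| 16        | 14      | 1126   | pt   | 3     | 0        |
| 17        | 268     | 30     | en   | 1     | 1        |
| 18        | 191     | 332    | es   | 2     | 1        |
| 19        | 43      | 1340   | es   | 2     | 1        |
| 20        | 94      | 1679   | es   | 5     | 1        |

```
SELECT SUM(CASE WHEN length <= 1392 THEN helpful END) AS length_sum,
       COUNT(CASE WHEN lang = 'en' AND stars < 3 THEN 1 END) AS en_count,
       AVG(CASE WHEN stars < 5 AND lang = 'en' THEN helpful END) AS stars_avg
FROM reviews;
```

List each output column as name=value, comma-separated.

[length_sum: length <= 1392]
review_id=9: ✓ → 160
review_id=10: ✓ → 55
review_id=11: ✓ → 249
review_id=12: ✓ → 250
review_id=13: ✓ → 0
review_id=14: ✓ → 286
review_id=15: ✓ → 217
review_id=16: ✓ → 14
review_id=17: ✓ → 268
review_id=18: ✓ → 191
review_id=19: ✓ → 43
review_id=20: ✗
length_sum = 160 + 55 + 249 + 250 + 286 + 217 + 14 + 268 + 191 + 43 = 1733
—
[en_count: lang = 'en' AND stars < 3]
review_id=9: ✗
review_id=10: ✓ → 1
review_id=11: ✗
review_id=12: ✗
review_id=13: ✗
review_id=14: ✓ → 1
review_id=15: ✓ → 1
review_id=16: ✗
review_id=17: ✓ → 1
review_id=18: ✗
review_id=19: ✗
review_id=20: ✗
en_count = COUNT(1, 1, 1, 1) = 4
—
[stars_avg: stars < 5 AND lang = 'en']
review_id=9: ✗
review_id=10: ✓ → 55
review_id=11: ✗
review_id=12: ✗
review_id=13: ✓ → 0
review_id=14: ✓ → 286
review_id=15: ✓ → 217
review_id=16: ✗
review_id=17: ✓ → 268
review_id=18: ✗
review_id=19: ✗
review_id=20: ✗
stars_avg = (55 + 0 + 286 + 217 + 268) / 5 = 165.2

length_sum=1733, en_count=4, stars_avg=165.2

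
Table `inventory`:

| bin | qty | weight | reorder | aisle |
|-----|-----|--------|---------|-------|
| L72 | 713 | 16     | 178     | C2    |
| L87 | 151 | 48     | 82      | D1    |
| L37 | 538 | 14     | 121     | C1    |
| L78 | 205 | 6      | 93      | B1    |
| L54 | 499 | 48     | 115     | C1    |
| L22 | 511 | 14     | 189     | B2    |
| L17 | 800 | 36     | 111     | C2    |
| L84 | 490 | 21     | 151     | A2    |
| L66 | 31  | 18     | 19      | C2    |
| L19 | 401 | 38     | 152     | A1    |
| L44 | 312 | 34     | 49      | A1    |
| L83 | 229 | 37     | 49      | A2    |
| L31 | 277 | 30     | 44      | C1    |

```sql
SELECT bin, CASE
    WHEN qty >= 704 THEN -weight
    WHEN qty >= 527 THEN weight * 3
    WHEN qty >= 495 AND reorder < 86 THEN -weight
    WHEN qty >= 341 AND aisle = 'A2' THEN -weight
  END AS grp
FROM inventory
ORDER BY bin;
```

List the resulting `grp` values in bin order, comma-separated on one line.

-36, NULL, NULL, NULL, 42, NULL, NULL, NULL, -16, NULL, NULL, -21, NULL

bin=L17: qty >= 704 → -36
bin=L19: (no match → NULL) → NULL
bin=L22: (no match → NULL) → NULL
bin=L31: (no match → NULL) → NULL
bin=L37: qty >= 527 → 42
bin=L44: (no match → NULL) → NULL
bin=L54: (no match → NULL) → NULL
bin=L66: (no match → NULL) → NULL
bin=L72: qty >= 704 → -16
bin=L78: (no match → NULL) → NULL
bin=L83: (no match → NULL) → NULL
bin=L84: qty >= 341 AND aisle = 'A2' → -21
bin=L87: (no match → NULL) → NULL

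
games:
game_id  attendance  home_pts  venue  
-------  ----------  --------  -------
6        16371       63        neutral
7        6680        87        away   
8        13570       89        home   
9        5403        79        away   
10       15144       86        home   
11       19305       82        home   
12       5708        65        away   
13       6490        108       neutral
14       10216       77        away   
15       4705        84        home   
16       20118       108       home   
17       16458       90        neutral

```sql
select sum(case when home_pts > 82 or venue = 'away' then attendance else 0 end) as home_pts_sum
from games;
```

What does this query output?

104492

game_id=6: ✗
game_id=7: ✓ → 6680
game_id=8: ✓ → 13570
game_id=9: ✓ → 5403
game_id=10: ✓ → 15144
game_id=11: ✗
game_id=12: ✓ → 5708
game_id=13: ✓ → 6490
game_id=14: ✓ → 10216
game_id=15: ✓ → 4705
game_id=16: ✓ → 20118
game_id=17: ✓ → 16458
home_pts_sum = 6680 + 13570 + 5403 + 15144 + 5708 + 6490 + 10216 + 4705 + 20118 + 16458 = 104492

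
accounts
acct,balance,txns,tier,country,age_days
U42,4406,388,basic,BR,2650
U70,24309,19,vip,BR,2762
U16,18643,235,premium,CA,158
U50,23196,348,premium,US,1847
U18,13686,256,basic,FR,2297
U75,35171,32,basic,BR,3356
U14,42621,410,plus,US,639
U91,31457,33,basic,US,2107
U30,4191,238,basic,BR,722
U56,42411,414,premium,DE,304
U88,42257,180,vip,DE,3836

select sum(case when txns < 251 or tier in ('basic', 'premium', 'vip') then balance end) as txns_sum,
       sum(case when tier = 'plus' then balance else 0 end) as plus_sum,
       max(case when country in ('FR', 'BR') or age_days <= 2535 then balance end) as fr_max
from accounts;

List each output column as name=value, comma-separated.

[txns_sum: txns < 251 or tier in ('basic', 'premium', 'vip')]
acct=U42: ✓ → 4406
acct=U70: ✓ → 24309
acct=U16: ✓ → 18643
acct=U50: ✓ → 23196
acct=U18: ✓ → 13686
acct=U75: ✓ → 35171
acct=U14: ✗
acct=U91: ✓ → 31457
acct=U30: ✓ → 4191
acct=U56: ✓ → 42411
acct=U88: ✓ → 42257
txns_sum = 4406 + 24309 + 18643 + 23196 + 13686 + 35171 + 31457 + 4191 + 42411 + 42257 = 239727
—
[plus_sum: tier = 'plus']
acct=U42: ✗
acct=U70: ✗
acct=U16: ✗
acct=U50: ✗
acct=U18: ✗
acct=U75: ✗
acct=U14: ✓ → 42621
acct=U91: ✗
acct=U30: ✗
acct=U56: ✗
acct=U88: ✗
plus_sum = 42621
—
[fr_max: country in ('FR', 'BR') or age_days <= 2535]
acct=U42: ✓ → 4406
acct=U70: ✓ → 24309
acct=U16: ✓ → 18643
acct=U50: ✓ → 23196
acct=U18: ✓ → 13686
acct=U75: ✓ → 35171
acct=U14: ✓ → 42621
acct=U91: ✓ → 31457
acct=U30: ✓ → 4191
acct=U56: ✓ → 42411
acct=U88: ✗
fr_max = MAX(4406, 24309, 18643, 23196, 13686, 35171, 42621, 31457, 4191, 42411) = 42621

txns_sum=239727, plus_sum=42621, fr_max=42621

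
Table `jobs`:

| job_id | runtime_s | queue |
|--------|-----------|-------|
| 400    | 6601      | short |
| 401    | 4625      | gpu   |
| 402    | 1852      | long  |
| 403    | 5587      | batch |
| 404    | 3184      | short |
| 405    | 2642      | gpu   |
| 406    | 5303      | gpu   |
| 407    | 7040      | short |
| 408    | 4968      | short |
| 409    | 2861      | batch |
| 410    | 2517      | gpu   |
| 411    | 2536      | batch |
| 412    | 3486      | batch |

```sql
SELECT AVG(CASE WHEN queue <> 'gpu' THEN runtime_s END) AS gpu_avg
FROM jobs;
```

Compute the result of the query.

job_id=400: ✓ → 6601
job_id=401: ✗
job_id=402: ✓ → 1852
job_id=403: ✓ → 5587
job_id=404: ✓ → 3184
job_id=405: ✗
job_id=406: ✗
job_id=407: ✓ → 7040
job_id=408: ✓ → 4968
job_id=409: ✓ → 2861
job_id=410: ✗
job_id=411: ✓ → 2536
job_id=412: ✓ → 3486
gpu_avg = (6601 + 1852 + 5587 + 3184 + 7040 + 4968 + 2861 + 2536 + 3486) / 9 = 4235

4235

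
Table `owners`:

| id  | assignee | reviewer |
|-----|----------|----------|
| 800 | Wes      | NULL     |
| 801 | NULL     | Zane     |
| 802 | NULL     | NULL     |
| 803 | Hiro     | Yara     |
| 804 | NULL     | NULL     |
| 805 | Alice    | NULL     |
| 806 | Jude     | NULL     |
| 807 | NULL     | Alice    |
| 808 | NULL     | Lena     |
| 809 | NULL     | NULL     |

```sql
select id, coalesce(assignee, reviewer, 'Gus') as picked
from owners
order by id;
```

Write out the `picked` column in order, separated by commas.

Wes, Zane, Gus, Hiro, Gus, Alice, Jude, Alice, Lena, Gus

id=800: assignee=Wes → Wes
id=801: assignee=NULL, reviewer=Zane → Zane
id=802: assignee=NULL, reviewer=NULL, → literal Gus → Gus
id=803: assignee=Hiro → Hiro
id=804: assignee=NULL, reviewer=NULL, → literal Gus → Gus
id=805: assignee=Alice → Alice
id=806: assignee=Jude → Jude
id=807: assignee=NULL, reviewer=Alice → Alice
id=808: assignee=NULL, reviewer=Lena → Lena
id=809: assignee=NULL, reviewer=NULL, → literal Gus → Gus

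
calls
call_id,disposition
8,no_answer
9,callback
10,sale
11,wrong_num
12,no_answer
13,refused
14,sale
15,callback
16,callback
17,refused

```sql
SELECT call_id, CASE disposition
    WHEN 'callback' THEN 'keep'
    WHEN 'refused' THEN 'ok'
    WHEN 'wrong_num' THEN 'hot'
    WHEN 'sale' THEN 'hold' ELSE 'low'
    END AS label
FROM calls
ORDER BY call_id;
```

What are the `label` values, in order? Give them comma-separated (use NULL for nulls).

low, keep, hold, hot, low, ok, hold, keep, keep, ok

call_id=8: ELSE → low
call_id=9: disposition='callback' → keep
call_id=10: disposition='sale' → hold
call_id=11: disposition='wrong_num' → hot
call_id=12: ELSE → low
call_id=13: disposition='refused' → ok
call_id=14: disposition='sale' → hold
call_id=15: disposition='callback' → keep
call_id=16: disposition='callback' → keep
call_id=17: disposition='refused' → ok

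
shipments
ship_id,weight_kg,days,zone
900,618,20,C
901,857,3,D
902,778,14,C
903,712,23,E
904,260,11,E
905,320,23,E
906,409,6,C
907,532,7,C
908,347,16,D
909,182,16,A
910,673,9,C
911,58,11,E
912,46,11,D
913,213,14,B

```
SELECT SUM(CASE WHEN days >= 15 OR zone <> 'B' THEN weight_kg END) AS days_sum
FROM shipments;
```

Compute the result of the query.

ship_id=900: ✓ → 618
ship_id=901: ✓ → 857
ship_id=902: ✓ → 778
ship_id=903: ✓ → 712
ship_id=904: ✓ → 260
ship_id=905: ✓ → 320
ship_id=906: ✓ → 409
ship_id=907: ✓ → 532
ship_id=908: ✓ → 347
ship_id=909: ✓ → 182
ship_id=910: ✓ → 673
ship_id=911: ✓ → 58
ship_id=912: ✓ → 46
ship_id=913: ✗
days_sum = 618 + 857 + 778 + 712 + 260 + 320 + 409 + 532 + 347 + 182 + 673 + 58 + 46 = 5792

5792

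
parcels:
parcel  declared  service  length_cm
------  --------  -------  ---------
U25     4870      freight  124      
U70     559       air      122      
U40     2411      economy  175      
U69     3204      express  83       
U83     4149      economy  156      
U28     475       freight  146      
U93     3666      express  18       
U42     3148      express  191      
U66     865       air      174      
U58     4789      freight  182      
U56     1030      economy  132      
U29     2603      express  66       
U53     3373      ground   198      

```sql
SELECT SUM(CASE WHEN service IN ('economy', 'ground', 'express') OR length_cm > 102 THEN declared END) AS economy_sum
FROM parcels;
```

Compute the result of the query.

35142

parcel=U25: ✓ → 4870
parcel=U70: ✓ → 559
parcel=U40: ✓ → 2411
parcel=U69: ✓ → 3204
parcel=U83: ✓ → 4149
parcel=U28: ✓ → 475
parcel=U93: ✓ → 3666
parcel=U42: ✓ → 3148
parcel=U66: ✓ → 865
parcel=U58: ✓ → 4789
parcel=U56: ✓ → 1030
parcel=U29: ✓ → 2603
parcel=U53: ✓ → 3373
economy_sum = 4870 + 559 + 2411 + 3204 + 4149 + 475 + 3666 + 3148 + 865 + 4789 + 1030 + 2603 + 3373 = 35142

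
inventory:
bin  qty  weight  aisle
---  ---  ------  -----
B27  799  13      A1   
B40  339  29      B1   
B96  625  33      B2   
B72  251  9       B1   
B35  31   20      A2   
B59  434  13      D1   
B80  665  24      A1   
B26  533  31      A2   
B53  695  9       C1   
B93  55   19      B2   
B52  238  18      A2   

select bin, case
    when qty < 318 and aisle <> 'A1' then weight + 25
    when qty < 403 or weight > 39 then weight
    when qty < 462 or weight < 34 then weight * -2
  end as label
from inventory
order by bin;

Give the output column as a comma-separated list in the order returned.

-62, -26, 45, 29, 43, -18, -26, 34, -48, 44, -66

bin=B26: qty < 462 or weight < 34 → -62
bin=B27: qty < 462 or weight < 34 → -26
bin=B35: qty < 318 and aisle <> 'A1' → 45
bin=B40: qty < 403 or weight > 39 → 29
bin=B52: qty < 318 and aisle <> 'A1' → 43
bin=B53: qty < 462 or weight < 34 → -18
bin=B59: qty < 462 or weight < 34 → -26
bin=B72: qty < 318 and aisle <> 'A1' → 34
bin=B80: qty < 462 or weight < 34 → -48
bin=B93: qty < 318 and aisle <> 'A1' → 44
bin=B96: qty < 462 or weight < 34 → -66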